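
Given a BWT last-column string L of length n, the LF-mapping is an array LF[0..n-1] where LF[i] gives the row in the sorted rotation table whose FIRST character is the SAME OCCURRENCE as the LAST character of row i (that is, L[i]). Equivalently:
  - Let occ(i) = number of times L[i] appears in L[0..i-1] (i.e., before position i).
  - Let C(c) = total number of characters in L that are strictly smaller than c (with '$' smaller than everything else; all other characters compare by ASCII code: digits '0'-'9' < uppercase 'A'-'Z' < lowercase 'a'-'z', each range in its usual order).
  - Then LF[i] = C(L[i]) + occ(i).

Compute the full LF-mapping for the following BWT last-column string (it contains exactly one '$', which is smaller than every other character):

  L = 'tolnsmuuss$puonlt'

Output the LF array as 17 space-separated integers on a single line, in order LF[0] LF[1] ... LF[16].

Answer: 12 6 1 4 9 3 14 15 10 11 0 8 16 7 5 2 13

Derivation:
Char counts: '$':1, 'l':2, 'm':1, 'n':2, 'o':2, 'p':1, 's':3, 't':2, 'u':3
C (first-col start): C('$')=0, C('l')=1, C('m')=3, C('n')=4, C('o')=6, C('p')=8, C('s')=9, C('t')=12, C('u')=14
L[0]='t': occ=0, LF[0]=C('t')+0=12+0=12
L[1]='o': occ=0, LF[1]=C('o')+0=6+0=6
L[2]='l': occ=0, LF[2]=C('l')+0=1+0=1
L[3]='n': occ=0, LF[3]=C('n')+0=4+0=4
L[4]='s': occ=0, LF[4]=C('s')+0=9+0=9
L[5]='m': occ=0, LF[5]=C('m')+0=3+0=3
L[6]='u': occ=0, LF[6]=C('u')+0=14+0=14
L[7]='u': occ=1, LF[7]=C('u')+1=14+1=15
L[8]='s': occ=1, LF[8]=C('s')+1=9+1=10
L[9]='s': occ=2, LF[9]=C('s')+2=9+2=11
L[10]='$': occ=0, LF[10]=C('$')+0=0+0=0
L[11]='p': occ=0, LF[11]=C('p')+0=8+0=8
L[12]='u': occ=2, LF[12]=C('u')+2=14+2=16
L[13]='o': occ=1, LF[13]=C('o')+1=6+1=7
L[14]='n': occ=1, LF[14]=C('n')+1=4+1=5
L[15]='l': occ=1, LF[15]=C('l')+1=1+1=2
L[16]='t': occ=1, LF[16]=C('t')+1=12+1=13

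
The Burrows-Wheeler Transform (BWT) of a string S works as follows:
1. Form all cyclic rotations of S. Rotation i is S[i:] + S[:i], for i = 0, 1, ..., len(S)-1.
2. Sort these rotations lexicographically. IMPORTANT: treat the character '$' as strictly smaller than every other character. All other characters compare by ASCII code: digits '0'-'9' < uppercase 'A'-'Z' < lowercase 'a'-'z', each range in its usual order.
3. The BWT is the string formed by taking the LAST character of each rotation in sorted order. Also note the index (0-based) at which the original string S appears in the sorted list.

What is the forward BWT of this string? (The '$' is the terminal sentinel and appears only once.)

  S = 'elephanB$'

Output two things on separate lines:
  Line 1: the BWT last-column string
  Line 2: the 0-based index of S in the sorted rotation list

Answer: Bnh$lpeae
3

Derivation:
All 9 rotations (rotation i = S[i:]+S[:i]):
  rot[0] = elephanB$
  rot[1] = lephanB$e
  rot[2] = ephanB$el
  rot[3] = phanB$ele
  rot[4] = hanB$elep
  rot[5] = anB$eleph
  rot[6] = nB$elepha
  rot[7] = B$elephan
  rot[8] = $elephanB
Sorted (with $ < everything):
  sorted[0] = $elephanB  (last char: 'B')
  sorted[1] = B$elephan  (last char: 'n')
  sorted[2] = anB$eleph  (last char: 'h')
  sorted[3] = elephanB$  (last char: '$')
  sorted[4] = ephanB$el  (last char: 'l')
  sorted[5] = hanB$elep  (last char: 'p')
  sorted[6] = lephanB$e  (last char: 'e')
  sorted[7] = nB$elepha  (last char: 'a')
  sorted[8] = phanB$ele  (last char: 'e')
Last column: Bnh$lpeae
Original string S is at sorted index 3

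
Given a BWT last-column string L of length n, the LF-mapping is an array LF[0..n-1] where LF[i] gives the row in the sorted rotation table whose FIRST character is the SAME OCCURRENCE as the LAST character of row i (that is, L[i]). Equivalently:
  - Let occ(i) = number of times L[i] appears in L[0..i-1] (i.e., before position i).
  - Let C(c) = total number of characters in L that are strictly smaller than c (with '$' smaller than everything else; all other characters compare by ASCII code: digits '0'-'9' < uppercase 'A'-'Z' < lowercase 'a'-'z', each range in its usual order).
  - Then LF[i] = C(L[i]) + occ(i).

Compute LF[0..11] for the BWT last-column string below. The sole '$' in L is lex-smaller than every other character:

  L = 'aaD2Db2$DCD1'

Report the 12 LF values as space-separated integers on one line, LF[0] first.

Answer: 9 10 5 2 6 11 3 0 7 4 8 1

Derivation:
Char counts: '$':1, '1':1, '2':2, 'C':1, 'D':4, 'a':2, 'b':1
C (first-col start): C('$')=0, C('1')=1, C('2')=2, C('C')=4, C('D')=5, C('a')=9, C('b')=11
L[0]='a': occ=0, LF[0]=C('a')+0=9+0=9
L[1]='a': occ=1, LF[1]=C('a')+1=9+1=10
L[2]='D': occ=0, LF[2]=C('D')+0=5+0=5
L[3]='2': occ=0, LF[3]=C('2')+0=2+0=2
L[4]='D': occ=1, LF[4]=C('D')+1=5+1=6
L[5]='b': occ=0, LF[5]=C('b')+0=11+0=11
L[6]='2': occ=1, LF[6]=C('2')+1=2+1=3
L[7]='$': occ=0, LF[7]=C('$')+0=0+0=0
L[8]='D': occ=2, LF[8]=C('D')+2=5+2=7
L[9]='C': occ=0, LF[9]=C('C')+0=4+0=4
L[10]='D': occ=3, LF[10]=C('D')+3=5+3=8
L[11]='1': occ=0, LF[11]=C('1')+0=1+0=1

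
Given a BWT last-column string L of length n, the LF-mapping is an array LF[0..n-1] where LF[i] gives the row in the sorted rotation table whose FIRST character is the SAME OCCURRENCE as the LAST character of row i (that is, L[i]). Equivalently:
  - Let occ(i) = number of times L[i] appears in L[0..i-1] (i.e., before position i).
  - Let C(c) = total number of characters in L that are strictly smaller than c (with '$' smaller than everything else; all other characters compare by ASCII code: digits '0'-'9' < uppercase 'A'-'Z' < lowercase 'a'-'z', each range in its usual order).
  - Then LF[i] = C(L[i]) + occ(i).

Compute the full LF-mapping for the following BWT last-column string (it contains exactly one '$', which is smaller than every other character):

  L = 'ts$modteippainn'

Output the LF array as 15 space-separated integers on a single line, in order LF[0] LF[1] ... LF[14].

Char counts: '$':1, 'a':1, 'd':1, 'e':1, 'i':2, 'm':1, 'n':2, 'o':1, 'p':2, 's':1, 't':2
C (first-col start): C('$')=0, C('a')=1, C('d')=2, C('e')=3, C('i')=4, C('m')=6, C('n')=7, C('o')=9, C('p')=10, C('s')=12, C('t')=13
L[0]='t': occ=0, LF[0]=C('t')+0=13+0=13
L[1]='s': occ=0, LF[1]=C('s')+0=12+0=12
L[2]='$': occ=0, LF[2]=C('$')+0=0+0=0
L[3]='m': occ=0, LF[3]=C('m')+0=6+0=6
L[4]='o': occ=0, LF[4]=C('o')+0=9+0=9
L[5]='d': occ=0, LF[5]=C('d')+0=2+0=2
L[6]='t': occ=1, LF[6]=C('t')+1=13+1=14
L[7]='e': occ=0, LF[7]=C('e')+0=3+0=3
L[8]='i': occ=0, LF[8]=C('i')+0=4+0=4
L[9]='p': occ=0, LF[9]=C('p')+0=10+0=10
L[10]='p': occ=1, LF[10]=C('p')+1=10+1=11
L[11]='a': occ=0, LF[11]=C('a')+0=1+0=1
L[12]='i': occ=1, LF[12]=C('i')+1=4+1=5
L[13]='n': occ=0, LF[13]=C('n')+0=7+0=7
L[14]='n': occ=1, LF[14]=C('n')+1=7+1=8

Answer: 13 12 0 6 9 2 14 3 4 10 11 1 5 7 8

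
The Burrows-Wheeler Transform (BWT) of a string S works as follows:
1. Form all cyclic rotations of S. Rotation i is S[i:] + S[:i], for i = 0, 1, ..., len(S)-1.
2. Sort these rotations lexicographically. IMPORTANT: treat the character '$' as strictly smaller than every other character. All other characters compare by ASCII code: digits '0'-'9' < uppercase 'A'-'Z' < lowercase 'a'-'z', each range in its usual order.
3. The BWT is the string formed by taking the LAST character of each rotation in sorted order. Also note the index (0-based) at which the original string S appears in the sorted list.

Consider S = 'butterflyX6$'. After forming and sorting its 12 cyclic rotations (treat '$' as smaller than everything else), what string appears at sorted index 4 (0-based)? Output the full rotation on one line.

All 12 rotations (rotation i = S[i:]+S[:i]):
  rot[0] = butterflyX6$
  rot[1] = utterflyX6$b
  rot[2] = tterflyX6$bu
  rot[3] = terflyX6$but
  rot[4] = erflyX6$butt
  rot[5] = rflyX6$butte
  rot[6] = flyX6$butter
  rot[7] = lyX6$butterf
  rot[8] = yX6$butterfl
  rot[9] = X6$butterfly
  rot[10] = 6$butterflyX
  rot[11] = $butterflyX6
Sorted (with $ < everything):
  sorted[0] = $butterflyX6
  sorted[1] = 6$butterflyX
  sorted[2] = X6$butterfly
  sorted[3] = butterflyX6$
  sorted[4] = erflyX6$butt
  sorted[5] = flyX6$butter
  sorted[6] = lyX6$butterf
  sorted[7] = rflyX6$butte
  sorted[8] = terflyX6$but
  sorted[9] = tterflyX6$bu
  sorted[10] = utterflyX6$b
  sorted[11] = yX6$butterfl
sorted[4] = erflyX6$butt

Answer: erflyX6$butt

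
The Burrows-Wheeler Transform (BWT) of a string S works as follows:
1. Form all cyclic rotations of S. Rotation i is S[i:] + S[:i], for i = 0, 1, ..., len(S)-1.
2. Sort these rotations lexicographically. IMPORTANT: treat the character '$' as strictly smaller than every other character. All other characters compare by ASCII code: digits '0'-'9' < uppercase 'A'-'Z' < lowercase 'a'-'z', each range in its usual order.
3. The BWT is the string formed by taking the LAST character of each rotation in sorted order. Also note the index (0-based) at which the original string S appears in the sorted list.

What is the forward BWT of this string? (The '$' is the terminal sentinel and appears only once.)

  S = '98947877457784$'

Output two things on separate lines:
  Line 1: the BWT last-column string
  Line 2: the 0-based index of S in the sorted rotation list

Answer: 48794785747798$
14

Derivation:
All 15 rotations (rotation i = S[i:]+S[:i]):
  rot[0] = 98947877457784$
  rot[1] = 8947877457784$9
  rot[2] = 947877457784$98
  rot[3] = 47877457784$989
  rot[4] = 7877457784$9894
  rot[5] = 877457784$98947
  rot[6] = 77457784$989478
  rot[7] = 7457784$9894787
  rot[8] = 457784$98947877
  rot[9] = 57784$989478774
  rot[10] = 7784$9894787745
  rot[11] = 784$98947877457
  rot[12] = 84$989478774577
  rot[13] = 4$9894787745778
  rot[14] = $98947877457784
Sorted (with $ < everything):
  sorted[0] = $98947877457784  (last char: '4')
  sorted[1] = 4$9894787745778  (last char: '8')
  sorted[2] = 457784$98947877  (last char: '7')
  sorted[3] = 47877457784$989  (last char: '9')
  sorted[4] = 57784$989478774  (last char: '4')
  sorted[5] = 7457784$9894787  (last char: '7')
  sorted[6] = 77457784$989478  (last char: '8')
  sorted[7] = 7784$9894787745  (last char: '5')
  sorted[8] = 784$98947877457  (last char: '7')
  sorted[9] = 7877457784$9894  (last char: '4')
  sorted[10] = 84$989478774577  (last char: '7')
  sorted[11] = 877457784$98947  (last char: '7')
  sorted[12] = 8947877457784$9  (last char: '9')
  sorted[13] = 947877457784$98  (last char: '8')
  sorted[14] = 98947877457784$  (last char: '$')
Last column: 48794785747798$
Original string S is at sorted index 14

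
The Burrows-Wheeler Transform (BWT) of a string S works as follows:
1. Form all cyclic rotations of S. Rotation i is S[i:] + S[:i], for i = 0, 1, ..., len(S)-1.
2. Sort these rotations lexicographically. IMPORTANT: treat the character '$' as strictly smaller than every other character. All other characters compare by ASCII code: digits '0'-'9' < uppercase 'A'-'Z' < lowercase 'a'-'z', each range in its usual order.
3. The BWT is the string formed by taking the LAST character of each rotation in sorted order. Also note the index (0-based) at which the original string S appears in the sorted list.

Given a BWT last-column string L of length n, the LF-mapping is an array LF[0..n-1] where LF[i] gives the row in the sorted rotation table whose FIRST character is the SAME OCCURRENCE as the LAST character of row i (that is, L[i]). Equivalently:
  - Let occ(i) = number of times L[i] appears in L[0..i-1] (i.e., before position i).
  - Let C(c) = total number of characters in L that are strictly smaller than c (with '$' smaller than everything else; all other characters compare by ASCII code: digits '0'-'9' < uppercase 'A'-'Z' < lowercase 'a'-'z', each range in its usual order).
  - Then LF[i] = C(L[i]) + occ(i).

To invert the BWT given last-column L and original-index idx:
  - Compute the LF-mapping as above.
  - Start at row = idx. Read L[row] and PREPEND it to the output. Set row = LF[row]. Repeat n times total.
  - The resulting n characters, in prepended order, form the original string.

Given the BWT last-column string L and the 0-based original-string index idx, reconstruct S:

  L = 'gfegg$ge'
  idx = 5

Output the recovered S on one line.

Answer: gfeeggg$

Derivation:
LF mapping: 4 3 1 5 6 0 7 2
Walk LF starting at row 5, prepending L[row]:
  step 1: row=5, L[5]='$', prepend. Next row=LF[5]=0
  step 2: row=0, L[0]='g', prepend. Next row=LF[0]=4
  step 3: row=4, L[4]='g', prepend. Next row=LF[4]=6
  step 4: row=6, L[6]='g', prepend. Next row=LF[6]=7
  step 5: row=7, L[7]='e', prepend. Next row=LF[7]=2
  step 6: row=2, L[2]='e', prepend. Next row=LF[2]=1
  step 7: row=1, L[1]='f', prepend. Next row=LF[1]=3
  step 8: row=3, L[3]='g', prepend. Next row=LF[3]=5
Reversed output: gfeeggg$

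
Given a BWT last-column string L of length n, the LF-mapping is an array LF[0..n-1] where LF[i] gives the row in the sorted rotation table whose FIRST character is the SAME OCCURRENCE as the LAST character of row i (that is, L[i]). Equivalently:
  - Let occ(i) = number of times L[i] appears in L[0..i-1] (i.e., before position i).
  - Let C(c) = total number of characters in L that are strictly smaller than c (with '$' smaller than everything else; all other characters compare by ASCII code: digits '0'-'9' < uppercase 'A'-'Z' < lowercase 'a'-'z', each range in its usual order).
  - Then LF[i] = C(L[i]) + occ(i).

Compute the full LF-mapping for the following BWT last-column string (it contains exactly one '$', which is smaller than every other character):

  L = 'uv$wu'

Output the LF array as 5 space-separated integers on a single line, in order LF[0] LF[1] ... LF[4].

Char counts: '$':1, 'u':2, 'v':1, 'w':1
C (first-col start): C('$')=0, C('u')=1, C('v')=3, C('w')=4
L[0]='u': occ=0, LF[0]=C('u')+0=1+0=1
L[1]='v': occ=0, LF[1]=C('v')+0=3+0=3
L[2]='$': occ=0, LF[2]=C('$')+0=0+0=0
L[3]='w': occ=0, LF[3]=C('w')+0=4+0=4
L[4]='u': occ=1, LF[4]=C('u')+1=1+1=2

Answer: 1 3 0 4 2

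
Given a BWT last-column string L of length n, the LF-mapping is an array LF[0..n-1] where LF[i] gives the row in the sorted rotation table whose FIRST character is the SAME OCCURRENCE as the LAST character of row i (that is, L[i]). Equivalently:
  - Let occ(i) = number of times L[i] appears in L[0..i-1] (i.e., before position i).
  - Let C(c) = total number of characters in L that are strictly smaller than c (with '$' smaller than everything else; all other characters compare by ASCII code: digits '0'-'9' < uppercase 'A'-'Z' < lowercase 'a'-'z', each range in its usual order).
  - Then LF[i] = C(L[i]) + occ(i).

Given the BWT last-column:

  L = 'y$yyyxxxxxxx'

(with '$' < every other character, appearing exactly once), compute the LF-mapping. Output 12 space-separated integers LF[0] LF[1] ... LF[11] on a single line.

Answer: 8 0 9 10 11 1 2 3 4 5 6 7

Derivation:
Char counts: '$':1, 'x':7, 'y':4
C (first-col start): C('$')=0, C('x')=1, C('y')=8
L[0]='y': occ=0, LF[0]=C('y')+0=8+0=8
L[1]='$': occ=0, LF[1]=C('$')+0=0+0=0
L[2]='y': occ=1, LF[2]=C('y')+1=8+1=9
L[3]='y': occ=2, LF[3]=C('y')+2=8+2=10
L[4]='y': occ=3, LF[4]=C('y')+3=8+3=11
L[5]='x': occ=0, LF[5]=C('x')+0=1+0=1
L[6]='x': occ=1, LF[6]=C('x')+1=1+1=2
L[7]='x': occ=2, LF[7]=C('x')+2=1+2=3
L[8]='x': occ=3, LF[8]=C('x')+3=1+3=4
L[9]='x': occ=4, LF[9]=C('x')+4=1+4=5
L[10]='x': occ=5, LF[10]=C('x')+5=1+5=6
L[11]='x': occ=6, LF[11]=C('x')+6=1+6=7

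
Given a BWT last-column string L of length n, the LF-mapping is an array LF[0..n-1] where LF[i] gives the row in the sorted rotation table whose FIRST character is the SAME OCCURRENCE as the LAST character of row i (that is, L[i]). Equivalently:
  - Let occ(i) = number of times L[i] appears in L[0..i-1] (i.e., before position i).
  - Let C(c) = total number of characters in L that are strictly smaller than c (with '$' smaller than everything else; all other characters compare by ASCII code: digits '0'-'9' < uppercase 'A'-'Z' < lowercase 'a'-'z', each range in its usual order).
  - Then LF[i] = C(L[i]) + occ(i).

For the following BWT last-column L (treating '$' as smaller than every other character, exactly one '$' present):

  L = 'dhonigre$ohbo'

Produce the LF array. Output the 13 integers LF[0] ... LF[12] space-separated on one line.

Char counts: '$':1, 'b':1, 'd':1, 'e':1, 'g':1, 'h':2, 'i':1, 'n':1, 'o':3, 'r':1
C (first-col start): C('$')=0, C('b')=1, C('d')=2, C('e')=3, C('g')=4, C('h')=5, C('i')=7, C('n')=8, C('o')=9, C('r')=12
L[0]='d': occ=0, LF[0]=C('d')+0=2+0=2
L[1]='h': occ=0, LF[1]=C('h')+0=5+0=5
L[2]='o': occ=0, LF[2]=C('o')+0=9+0=9
L[3]='n': occ=0, LF[3]=C('n')+0=8+0=8
L[4]='i': occ=0, LF[4]=C('i')+0=7+0=7
L[5]='g': occ=0, LF[5]=C('g')+0=4+0=4
L[6]='r': occ=0, LF[6]=C('r')+0=12+0=12
L[7]='e': occ=0, LF[7]=C('e')+0=3+0=3
L[8]='$': occ=0, LF[8]=C('$')+0=0+0=0
L[9]='o': occ=1, LF[9]=C('o')+1=9+1=10
L[10]='h': occ=1, LF[10]=C('h')+1=5+1=6
L[11]='b': occ=0, LF[11]=C('b')+0=1+0=1
L[12]='o': occ=2, LF[12]=C('o')+2=9+2=11

Answer: 2 5 9 8 7 4 12 3 0 10 6 1 11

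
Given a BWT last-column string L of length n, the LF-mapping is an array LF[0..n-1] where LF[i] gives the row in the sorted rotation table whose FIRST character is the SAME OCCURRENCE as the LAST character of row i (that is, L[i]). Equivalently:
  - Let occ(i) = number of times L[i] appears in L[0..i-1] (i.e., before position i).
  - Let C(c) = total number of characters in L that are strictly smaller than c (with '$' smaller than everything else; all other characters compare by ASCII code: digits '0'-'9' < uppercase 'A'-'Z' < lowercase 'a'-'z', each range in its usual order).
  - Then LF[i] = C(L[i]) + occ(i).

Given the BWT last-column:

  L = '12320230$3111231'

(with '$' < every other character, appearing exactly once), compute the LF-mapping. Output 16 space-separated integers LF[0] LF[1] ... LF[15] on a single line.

Char counts: '$':1, '0':2, '1':5, '2':4, '3':4
C (first-col start): C('$')=0, C('0')=1, C('1')=3, C('2')=8, C('3')=12
L[0]='1': occ=0, LF[0]=C('1')+0=3+0=3
L[1]='2': occ=0, LF[1]=C('2')+0=8+0=8
L[2]='3': occ=0, LF[2]=C('3')+0=12+0=12
L[3]='2': occ=1, LF[3]=C('2')+1=8+1=9
L[4]='0': occ=0, LF[4]=C('0')+0=1+0=1
L[5]='2': occ=2, LF[5]=C('2')+2=8+2=10
L[6]='3': occ=1, LF[6]=C('3')+1=12+1=13
L[7]='0': occ=1, LF[7]=C('0')+1=1+1=2
L[8]='$': occ=0, LF[8]=C('$')+0=0+0=0
L[9]='3': occ=2, LF[9]=C('3')+2=12+2=14
L[10]='1': occ=1, LF[10]=C('1')+1=3+1=4
L[11]='1': occ=2, LF[11]=C('1')+2=3+2=5
L[12]='1': occ=3, LF[12]=C('1')+3=3+3=6
L[13]='2': occ=3, LF[13]=C('2')+3=8+3=11
L[14]='3': occ=3, LF[14]=C('3')+3=12+3=15
L[15]='1': occ=4, LF[15]=C('1')+4=3+4=7

Answer: 3 8 12 9 1 10 13 2 0 14 4 5 6 11 15 7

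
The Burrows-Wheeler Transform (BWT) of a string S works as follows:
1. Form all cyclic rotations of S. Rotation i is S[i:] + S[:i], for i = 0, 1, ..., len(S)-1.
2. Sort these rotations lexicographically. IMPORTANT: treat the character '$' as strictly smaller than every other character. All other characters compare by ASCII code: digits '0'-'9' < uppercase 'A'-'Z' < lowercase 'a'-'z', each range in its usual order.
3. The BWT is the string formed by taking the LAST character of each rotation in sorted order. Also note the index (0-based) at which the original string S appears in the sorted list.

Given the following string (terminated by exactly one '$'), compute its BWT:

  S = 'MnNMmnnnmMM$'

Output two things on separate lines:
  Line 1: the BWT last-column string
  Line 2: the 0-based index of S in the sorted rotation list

Answer: MMmN$nnMMnnm
4

Derivation:
All 12 rotations (rotation i = S[i:]+S[:i]):
  rot[0] = MnNMmnnnmMM$
  rot[1] = nNMmnnnmMM$M
  rot[2] = NMmnnnmMM$Mn
  rot[3] = MmnnnmMM$MnN
  rot[4] = mnnnmMM$MnNM
  rot[5] = nnnmMM$MnNMm
  rot[6] = nnmMM$MnNMmn
  rot[7] = nmMM$MnNMmnn
  rot[8] = mMM$MnNMmnnn
  rot[9] = MM$MnNMmnnnm
  rot[10] = M$MnNMmnnnmM
  rot[11] = $MnNMmnnnmMM
Sorted (with $ < everything):
  sorted[0] = $MnNMmnnnmMM  (last char: 'M')
  sorted[1] = M$MnNMmnnnmM  (last char: 'M')
  sorted[2] = MM$MnNMmnnnm  (last char: 'm')
  sorted[3] = MmnnnmMM$MnN  (last char: 'N')
  sorted[4] = MnNMmnnnmMM$  (last char: '$')
  sorted[5] = NMmnnnmMM$Mn  (last char: 'n')
  sorted[6] = mMM$MnNMmnnn  (last char: 'n')
  sorted[7] = mnnnmMM$MnNM  (last char: 'M')
  sorted[8] = nNMmnnnmMM$M  (last char: 'M')
  sorted[9] = nmMM$MnNMmnn  (last char: 'n')
  sorted[10] = nnmMM$MnNMmn  (last char: 'n')
  sorted[11] = nnnmMM$MnNMm  (last char: 'm')
Last column: MMmN$nnMMnnm
Original string S is at sorted index 4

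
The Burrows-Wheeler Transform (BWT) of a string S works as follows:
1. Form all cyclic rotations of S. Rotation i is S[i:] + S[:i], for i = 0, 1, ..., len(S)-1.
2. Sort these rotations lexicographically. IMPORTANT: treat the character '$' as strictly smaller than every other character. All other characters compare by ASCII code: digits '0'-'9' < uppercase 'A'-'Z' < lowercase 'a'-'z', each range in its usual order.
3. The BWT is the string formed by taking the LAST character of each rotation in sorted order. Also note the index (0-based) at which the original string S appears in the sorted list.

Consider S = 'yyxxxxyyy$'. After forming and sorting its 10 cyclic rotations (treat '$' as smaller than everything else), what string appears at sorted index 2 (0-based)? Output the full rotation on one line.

All 10 rotations (rotation i = S[i:]+S[:i]):
  rot[0] = yyxxxxyyy$
  rot[1] = yxxxxyyy$y
  rot[2] = xxxxyyy$yy
  rot[3] = xxxyyy$yyx
  rot[4] = xxyyy$yyxx
  rot[5] = xyyy$yyxxx
  rot[6] = yyy$yyxxxx
  rot[7] = yy$yyxxxxy
  rot[8] = y$yyxxxxyy
  rot[9] = $yyxxxxyyy
Sorted (with $ < everything):
  sorted[0] = $yyxxxxyyy
  sorted[1] = xxxxyyy$yy
  sorted[2] = xxxyyy$yyx
  sorted[3] = xxyyy$yyxx
  sorted[4] = xyyy$yyxxx
  sorted[5] = y$yyxxxxyy
  sorted[6] = yxxxxyyy$y
  sorted[7] = yy$yyxxxxy
  sorted[8] = yyxxxxyyy$
  sorted[9] = yyy$yyxxxx
sorted[2] = xxxyyy$yyx

Answer: xxxyyy$yyx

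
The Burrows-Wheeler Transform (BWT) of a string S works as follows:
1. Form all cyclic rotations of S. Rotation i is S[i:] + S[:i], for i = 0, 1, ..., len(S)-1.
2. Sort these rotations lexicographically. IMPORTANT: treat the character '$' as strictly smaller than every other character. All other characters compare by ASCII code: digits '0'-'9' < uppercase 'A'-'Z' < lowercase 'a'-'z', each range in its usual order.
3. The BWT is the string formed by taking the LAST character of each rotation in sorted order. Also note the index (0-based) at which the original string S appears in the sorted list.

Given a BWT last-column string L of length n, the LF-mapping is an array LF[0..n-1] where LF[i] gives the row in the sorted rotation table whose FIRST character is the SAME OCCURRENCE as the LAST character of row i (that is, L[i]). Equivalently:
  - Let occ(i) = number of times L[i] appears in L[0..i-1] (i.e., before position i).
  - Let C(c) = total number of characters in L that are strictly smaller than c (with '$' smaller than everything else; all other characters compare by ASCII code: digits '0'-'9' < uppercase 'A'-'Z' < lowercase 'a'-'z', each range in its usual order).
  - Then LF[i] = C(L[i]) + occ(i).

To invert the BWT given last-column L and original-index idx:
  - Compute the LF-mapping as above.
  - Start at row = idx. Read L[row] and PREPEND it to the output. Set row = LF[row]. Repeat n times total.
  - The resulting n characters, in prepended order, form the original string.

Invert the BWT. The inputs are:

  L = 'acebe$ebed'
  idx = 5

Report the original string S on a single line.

LF mapping: 1 4 6 2 7 0 8 3 9 5
Walk LF starting at row 5, prepending L[row]:
  step 1: row=5, L[5]='$', prepend. Next row=LF[5]=0
  step 2: row=0, L[0]='a', prepend. Next row=LF[0]=1
  step 3: row=1, L[1]='c', prepend. Next row=LF[1]=4
  step 4: row=4, L[4]='e', prepend. Next row=LF[4]=7
  step 5: row=7, L[7]='b', prepend. Next row=LF[7]=3
  step 6: row=3, L[3]='b', prepend. Next row=LF[3]=2
  step 7: row=2, L[2]='e', prepend. Next row=LF[2]=6
  step 8: row=6, L[6]='e', prepend. Next row=LF[6]=8
  step 9: row=8, L[8]='e', prepend. Next row=LF[8]=9
  step 10: row=9, L[9]='d', prepend. Next row=LF[9]=5
Reversed output: deeebbeca$

Answer: deeebbeca$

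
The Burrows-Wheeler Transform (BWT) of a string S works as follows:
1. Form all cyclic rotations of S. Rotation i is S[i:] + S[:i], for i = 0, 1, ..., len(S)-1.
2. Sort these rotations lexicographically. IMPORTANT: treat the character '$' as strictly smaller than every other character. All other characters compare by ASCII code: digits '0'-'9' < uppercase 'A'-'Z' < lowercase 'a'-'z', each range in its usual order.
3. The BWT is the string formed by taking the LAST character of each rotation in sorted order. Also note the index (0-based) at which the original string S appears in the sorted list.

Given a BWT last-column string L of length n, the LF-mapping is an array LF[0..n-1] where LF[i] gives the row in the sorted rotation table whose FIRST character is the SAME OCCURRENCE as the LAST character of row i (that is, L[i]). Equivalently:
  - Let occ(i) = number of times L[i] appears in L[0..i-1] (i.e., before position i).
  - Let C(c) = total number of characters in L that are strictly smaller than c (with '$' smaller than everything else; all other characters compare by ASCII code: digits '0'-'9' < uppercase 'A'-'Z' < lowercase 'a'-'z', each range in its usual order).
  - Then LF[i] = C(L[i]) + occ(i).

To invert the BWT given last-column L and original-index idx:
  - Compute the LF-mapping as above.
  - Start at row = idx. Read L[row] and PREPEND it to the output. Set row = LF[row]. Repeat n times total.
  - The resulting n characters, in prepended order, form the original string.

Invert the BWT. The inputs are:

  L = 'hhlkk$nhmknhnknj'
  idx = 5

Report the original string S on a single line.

LF mapping: 1 2 10 6 7 0 12 3 11 8 13 4 14 9 15 5
Walk LF starting at row 5, prepending L[row]:
  step 1: row=5, L[5]='$', prepend. Next row=LF[5]=0
  step 2: row=0, L[0]='h', prepend. Next row=LF[0]=1
  step 3: row=1, L[1]='h', prepend. Next row=LF[1]=2
  step 4: row=2, L[2]='l', prepend. Next row=LF[2]=10
  step 5: row=10, L[10]='n', prepend. Next row=LF[10]=13
  step 6: row=13, L[13]='k', prepend. Next row=LF[13]=9
  step 7: row=9, L[9]='k', prepend. Next row=LF[9]=8
  step 8: row=8, L[8]='m', prepend. Next row=LF[8]=11
  step 9: row=11, L[11]='h', prepend. Next row=LF[11]=4
  step 10: row=4, L[4]='k', prepend. Next row=LF[4]=7
  step 11: row=7, L[7]='h', prepend. Next row=LF[7]=3
  step 12: row=3, L[3]='k', prepend. Next row=LF[3]=6
  step 13: row=6, L[6]='n', prepend. Next row=LF[6]=12
  step 14: row=12, L[12]='n', prepend. Next row=LF[12]=14
  step 15: row=14, L[14]='n', prepend. Next row=LF[14]=15
  step 16: row=15, L[15]='j', prepend. Next row=LF[15]=5
Reversed output: jnnnkhkhmkknlhh$

Answer: jnnnkhkhmkknlhh$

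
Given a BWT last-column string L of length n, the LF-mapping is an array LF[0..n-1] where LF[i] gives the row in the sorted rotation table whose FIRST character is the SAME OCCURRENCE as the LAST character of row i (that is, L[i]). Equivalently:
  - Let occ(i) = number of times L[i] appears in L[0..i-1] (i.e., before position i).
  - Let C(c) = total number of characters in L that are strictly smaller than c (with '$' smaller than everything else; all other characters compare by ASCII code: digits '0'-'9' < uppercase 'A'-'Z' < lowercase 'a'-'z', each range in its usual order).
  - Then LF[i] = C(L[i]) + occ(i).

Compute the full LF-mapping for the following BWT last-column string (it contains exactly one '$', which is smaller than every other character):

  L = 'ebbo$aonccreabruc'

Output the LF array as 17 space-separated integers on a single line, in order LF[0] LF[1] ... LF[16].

Answer: 9 3 4 12 0 1 13 11 6 7 14 10 2 5 15 16 8

Derivation:
Char counts: '$':1, 'a':2, 'b':3, 'c':3, 'e':2, 'n':1, 'o':2, 'r':2, 'u':1
C (first-col start): C('$')=0, C('a')=1, C('b')=3, C('c')=6, C('e')=9, C('n')=11, C('o')=12, C('r')=14, C('u')=16
L[0]='e': occ=0, LF[0]=C('e')+0=9+0=9
L[1]='b': occ=0, LF[1]=C('b')+0=3+0=3
L[2]='b': occ=1, LF[2]=C('b')+1=3+1=4
L[3]='o': occ=0, LF[3]=C('o')+0=12+0=12
L[4]='$': occ=0, LF[4]=C('$')+0=0+0=0
L[5]='a': occ=0, LF[5]=C('a')+0=1+0=1
L[6]='o': occ=1, LF[6]=C('o')+1=12+1=13
L[7]='n': occ=0, LF[7]=C('n')+0=11+0=11
L[8]='c': occ=0, LF[8]=C('c')+0=6+0=6
L[9]='c': occ=1, LF[9]=C('c')+1=6+1=7
L[10]='r': occ=0, LF[10]=C('r')+0=14+0=14
L[11]='e': occ=1, LF[11]=C('e')+1=9+1=10
L[12]='a': occ=1, LF[12]=C('a')+1=1+1=2
L[13]='b': occ=2, LF[13]=C('b')+2=3+2=5
L[14]='r': occ=1, LF[14]=C('r')+1=14+1=15
L[15]='u': occ=0, LF[15]=C('u')+0=16+0=16
L[16]='c': occ=2, LF[16]=C('c')+2=6+2=8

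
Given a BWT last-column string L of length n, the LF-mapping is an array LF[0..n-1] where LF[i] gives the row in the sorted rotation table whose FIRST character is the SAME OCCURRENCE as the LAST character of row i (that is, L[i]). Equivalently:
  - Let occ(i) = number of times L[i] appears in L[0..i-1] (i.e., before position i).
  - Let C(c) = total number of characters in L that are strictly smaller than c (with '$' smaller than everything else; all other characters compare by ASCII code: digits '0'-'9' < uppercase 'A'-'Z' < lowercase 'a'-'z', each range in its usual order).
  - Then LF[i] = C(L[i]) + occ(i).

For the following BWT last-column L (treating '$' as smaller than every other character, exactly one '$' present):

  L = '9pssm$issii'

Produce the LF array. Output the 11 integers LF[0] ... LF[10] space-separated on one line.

Answer: 1 6 7 8 5 0 2 9 10 3 4

Derivation:
Char counts: '$':1, '9':1, 'i':3, 'm':1, 'p':1, 's':4
C (first-col start): C('$')=0, C('9')=1, C('i')=2, C('m')=5, C('p')=6, C('s')=7
L[0]='9': occ=0, LF[0]=C('9')+0=1+0=1
L[1]='p': occ=0, LF[1]=C('p')+0=6+0=6
L[2]='s': occ=0, LF[2]=C('s')+0=7+0=7
L[3]='s': occ=1, LF[3]=C('s')+1=7+1=8
L[4]='m': occ=0, LF[4]=C('m')+0=5+0=5
L[5]='$': occ=0, LF[5]=C('$')+0=0+0=0
L[6]='i': occ=0, LF[6]=C('i')+0=2+0=2
L[7]='s': occ=2, LF[7]=C('s')+2=7+2=9
L[8]='s': occ=3, LF[8]=C('s')+3=7+3=10
L[9]='i': occ=1, LF[9]=C('i')+1=2+1=3
L[10]='i': occ=2, LF[10]=C('i')+2=2+2=4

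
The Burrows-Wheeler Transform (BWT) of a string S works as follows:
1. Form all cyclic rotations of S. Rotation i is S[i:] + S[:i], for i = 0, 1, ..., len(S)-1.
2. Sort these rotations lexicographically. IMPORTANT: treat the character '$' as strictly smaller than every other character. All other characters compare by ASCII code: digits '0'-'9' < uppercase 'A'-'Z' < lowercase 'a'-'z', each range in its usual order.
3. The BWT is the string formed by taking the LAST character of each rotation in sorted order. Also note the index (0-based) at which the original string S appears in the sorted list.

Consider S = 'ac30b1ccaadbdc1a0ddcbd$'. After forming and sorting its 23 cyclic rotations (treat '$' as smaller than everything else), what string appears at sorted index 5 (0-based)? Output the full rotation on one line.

Answer: 30b1ccaadbdc1a0ddcbd$ac

Derivation:
All 23 rotations (rotation i = S[i:]+S[:i]):
  rot[0] = ac30b1ccaadbdc1a0ddcbd$
  rot[1] = c30b1ccaadbdc1a0ddcbd$a
  rot[2] = 30b1ccaadbdc1a0ddcbd$ac
  rot[3] = 0b1ccaadbdc1a0ddcbd$ac3
  rot[4] = b1ccaadbdc1a0ddcbd$ac30
  rot[5] = 1ccaadbdc1a0ddcbd$ac30b
  rot[6] = ccaadbdc1a0ddcbd$ac30b1
  rot[7] = caadbdc1a0ddcbd$ac30b1c
  rot[8] = aadbdc1a0ddcbd$ac30b1cc
  rot[9] = adbdc1a0ddcbd$ac30b1cca
  rot[10] = dbdc1a0ddcbd$ac30b1ccaa
  rot[11] = bdc1a0ddcbd$ac30b1ccaad
  rot[12] = dc1a0ddcbd$ac30b1ccaadb
  rot[13] = c1a0ddcbd$ac30b1ccaadbd
  rot[14] = 1a0ddcbd$ac30b1ccaadbdc
  rot[15] = a0ddcbd$ac30b1ccaadbdc1
  rot[16] = 0ddcbd$ac30b1ccaadbdc1a
  rot[17] = ddcbd$ac30b1ccaadbdc1a0
  rot[18] = dcbd$ac30b1ccaadbdc1a0d
  rot[19] = cbd$ac30b1ccaadbdc1a0dd
  rot[20] = bd$ac30b1ccaadbdc1a0ddc
  rot[21] = d$ac30b1ccaadbdc1a0ddcb
  rot[22] = $ac30b1ccaadbdc1a0ddcbd
Sorted (with $ < everything):
  sorted[0] = $ac30b1ccaadbdc1a0ddcbd
  sorted[1] = 0b1ccaadbdc1a0ddcbd$ac3
  sorted[2] = 0ddcbd$ac30b1ccaadbdc1a
  sorted[3] = 1a0ddcbd$ac30b1ccaadbdc
  sorted[4] = 1ccaadbdc1a0ddcbd$ac30b
  sorted[5] = 30b1ccaadbdc1a0ddcbd$ac
  sorted[6] = a0ddcbd$ac30b1ccaadbdc1
  sorted[7] = aadbdc1a0ddcbd$ac30b1cc
  sorted[8] = ac30b1ccaadbdc1a0ddcbd$
  sorted[9] = adbdc1a0ddcbd$ac30b1cca
  sorted[10] = b1ccaadbdc1a0ddcbd$ac30
  sorted[11] = bd$ac30b1ccaadbdc1a0ddc
  sorted[12] = bdc1a0ddcbd$ac30b1ccaad
  sorted[13] = c1a0ddcbd$ac30b1ccaadbd
  sorted[14] = c30b1ccaadbdc1a0ddcbd$a
  sorted[15] = caadbdc1a0ddcbd$ac30b1c
  sorted[16] = cbd$ac30b1ccaadbdc1a0dd
  sorted[17] = ccaadbdc1a0ddcbd$ac30b1
  sorted[18] = d$ac30b1ccaadbdc1a0ddcb
  sorted[19] = dbdc1a0ddcbd$ac30b1ccaa
  sorted[20] = dc1a0ddcbd$ac30b1ccaadb
  sorted[21] = dcbd$ac30b1ccaadbdc1a0d
  sorted[22] = ddcbd$ac30b1ccaadbdc1a0
sorted[5] = 30b1ccaadbdc1a0ddcbd$ac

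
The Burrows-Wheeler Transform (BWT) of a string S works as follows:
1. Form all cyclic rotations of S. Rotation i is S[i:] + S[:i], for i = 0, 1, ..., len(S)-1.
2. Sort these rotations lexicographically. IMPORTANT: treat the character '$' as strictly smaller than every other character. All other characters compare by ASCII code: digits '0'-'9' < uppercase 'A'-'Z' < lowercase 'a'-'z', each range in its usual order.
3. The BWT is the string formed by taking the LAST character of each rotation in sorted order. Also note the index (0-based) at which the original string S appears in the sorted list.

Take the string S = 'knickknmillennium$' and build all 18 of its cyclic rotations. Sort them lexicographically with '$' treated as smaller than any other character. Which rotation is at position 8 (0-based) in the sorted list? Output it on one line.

Answer: knmillennium$knick

Derivation:
All 18 rotations (rotation i = S[i:]+S[:i]):
  rot[0] = knickknmillennium$
  rot[1] = nickknmillennium$k
  rot[2] = ickknmillennium$kn
  rot[3] = ckknmillennium$kni
  rot[4] = kknmillennium$knic
  rot[5] = knmillennium$knick
  rot[6] = nmillennium$knickk
  rot[7] = millennium$knickkn
  rot[8] = illennium$knickknm
  rot[9] = llennium$knickknmi
  rot[10] = lennium$knickknmil
  rot[11] = ennium$knickknmill
  rot[12] = nnium$knickknmille
  rot[13] = nium$knickknmillen
  rot[14] = ium$knickknmillenn
  rot[15] = um$knickknmillenni
  rot[16] = m$knickknmillenniu
  rot[17] = $knickknmillennium
Sorted (with $ < everything):
  sorted[0] = $knickknmillennium
  sorted[1] = ckknmillennium$kni
  sorted[2] = ennium$knickknmill
  sorted[3] = ickknmillennium$kn
  sorted[4] = illennium$knickknm
  sorted[5] = ium$knickknmillenn
  sorted[6] = kknmillennium$knic
  sorted[7] = knickknmillennium$
  sorted[8] = knmillennium$knick
  sorted[9] = lennium$knickknmil
  sorted[10] = llennium$knickknmi
  sorted[11] = m$knickknmillenniu
  sorted[12] = millennium$knickkn
  sorted[13] = nickknmillennium$k
  sorted[14] = nium$knickknmillen
  sorted[15] = nmillennium$knickk
  sorted[16] = nnium$knickknmille
  sorted[17] = um$knickknmillenni
sorted[8] = knmillennium$knick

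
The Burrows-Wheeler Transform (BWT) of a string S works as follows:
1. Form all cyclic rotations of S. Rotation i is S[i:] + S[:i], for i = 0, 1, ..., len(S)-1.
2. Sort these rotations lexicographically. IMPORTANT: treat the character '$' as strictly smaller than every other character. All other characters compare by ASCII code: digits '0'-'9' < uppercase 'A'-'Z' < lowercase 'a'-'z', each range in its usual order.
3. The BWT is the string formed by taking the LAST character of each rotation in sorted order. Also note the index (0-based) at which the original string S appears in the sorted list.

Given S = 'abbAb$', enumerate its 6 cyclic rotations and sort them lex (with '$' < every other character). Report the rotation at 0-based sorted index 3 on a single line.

All 6 rotations (rotation i = S[i:]+S[:i]):
  rot[0] = abbAb$
  rot[1] = bbAb$a
  rot[2] = bAb$ab
  rot[3] = Ab$abb
  rot[4] = b$abbA
  rot[5] = $abbAb
Sorted (with $ < everything):
  sorted[0] = $abbAb
  sorted[1] = Ab$abb
  sorted[2] = abbAb$
  sorted[3] = b$abbA
  sorted[4] = bAb$ab
  sorted[5] = bbAb$a
sorted[3] = b$abbA

Answer: b$abbA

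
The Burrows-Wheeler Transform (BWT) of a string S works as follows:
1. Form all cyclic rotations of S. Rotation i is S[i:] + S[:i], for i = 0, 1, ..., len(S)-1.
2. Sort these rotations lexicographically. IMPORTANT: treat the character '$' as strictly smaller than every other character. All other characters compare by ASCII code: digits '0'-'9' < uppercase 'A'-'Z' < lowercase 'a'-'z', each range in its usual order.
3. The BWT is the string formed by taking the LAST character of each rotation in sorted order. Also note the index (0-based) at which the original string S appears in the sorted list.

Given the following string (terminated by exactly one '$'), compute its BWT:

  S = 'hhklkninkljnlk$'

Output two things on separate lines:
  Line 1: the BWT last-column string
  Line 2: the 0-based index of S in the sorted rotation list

All 15 rotations (rotation i = S[i:]+S[:i]):
  rot[0] = hhklkninkljnlk$
  rot[1] = hklkninkljnlk$h
  rot[2] = klkninkljnlk$hh
  rot[3] = lkninkljnlk$hhk
  rot[4] = kninkljnlk$hhkl
  rot[5] = ninkljnlk$hhklk
  rot[6] = inkljnlk$hhklkn
  rot[7] = nkljnlk$hhklkni
  rot[8] = kljnlk$hhklknin
  rot[9] = ljnlk$hhklknink
  rot[10] = jnlk$hhklkninkl
  rot[11] = nlk$hhklkninklj
  rot[12] = lk$hhklkninkljn
  rot[13] = k$hhklkninkljnl
  rot[14] = $hhklkninkljnlk
Sorted (with $ < everything):
  sorted[0] = $hhklkninkljnlk  (last char: 'k')
  sorted[1] = hhklkninkljnlk$  (last char: '$')
  sorted[2] = hklkninkljnlk$h  (last char: 'h')
  sorted[3] = inkljnlk$hhklkn  (last char: 'n')
  sorted[4] = jnlk$hhklkninkl  (last char: 'l')
  sorted[5] = k$hhklkninkljnl  (last char: 'l')
  sorted[6] = kljnlk$hhklknin  (last char: 'n')
  sorted[7] = klkninkljnlk$hh  (last char: 'h')
  sorted[8] = kninkljnlk$hhkl  (last char: 'l')
  sorted[9] = ljnlk$hhklknink  (last char: 'k')
  sorted[10] = lk$hhklkninkljn  (last char: 'n')
  sorted[11] = lkninkljnlk$hhk  (last char: 'k')
  sorted[12] = ninkljnlk$hhklk  (last char: 'k')
  sorted[13] = nkljnlk$hhklkni  (last char: 'i')
  sorted[14] = nlk$hhklkninklj  (last char: 'j')
Last column: k$hnllnhlknkkij
Original string S is at sorted index 1

Answer: k$hnllnhlknkkij
1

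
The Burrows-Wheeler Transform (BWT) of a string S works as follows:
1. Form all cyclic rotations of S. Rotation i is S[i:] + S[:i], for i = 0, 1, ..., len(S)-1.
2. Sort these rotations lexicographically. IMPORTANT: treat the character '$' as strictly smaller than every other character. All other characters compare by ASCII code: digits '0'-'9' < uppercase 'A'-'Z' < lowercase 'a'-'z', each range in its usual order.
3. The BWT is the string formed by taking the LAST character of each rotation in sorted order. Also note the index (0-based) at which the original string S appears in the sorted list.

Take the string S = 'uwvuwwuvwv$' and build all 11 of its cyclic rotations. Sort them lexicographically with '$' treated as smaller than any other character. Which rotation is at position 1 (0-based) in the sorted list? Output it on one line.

Answer: uvwv$uwvuww

Derivation:
All 11 rotations (rotation i = S[i:]+S[:i]):
  rot[0] = uwvuwwuvwv$
  rot[1] = wvuwwuvwv$u
  rot[2] = vuwwuvwv$uw
  rot[3] = uwwuvwv$uwv
  rot[4] = wwuvwv$uwvu
  rot[5] = wuvwv$uwvuw
  rot[6] = uvwv$uwvuww
  rot[7] = vwv$uwvuwwu
  rot[8] = wv$uwvuwwuv
  rot[9] = v$uwvuwwuvw
  rot[10] = $uwvuwwuvwv
Sorted (with $ < everything):
  sorted[0] = $uwvuwwuvwv
  sorted[1] = uvwv$uwvuww
  sorted[2] = uwvuwwuvwv$
  sorted[3] = uwwuvwv$uwv
  sorted[4] = v$uwvuwwuvw
  sorted[5] = vuwwuvwv$uw
  sorted[6] = vwv$uwvuwwu
  sorted[7] = wuvwv$uwvuw
  sorted[8] = wv$uwvuwwuv
  sorted[9] = wvuwwuvwv$u
  sorted[10] = wwuvwv$uwvu
sorted[1] = uvwv$uwvuww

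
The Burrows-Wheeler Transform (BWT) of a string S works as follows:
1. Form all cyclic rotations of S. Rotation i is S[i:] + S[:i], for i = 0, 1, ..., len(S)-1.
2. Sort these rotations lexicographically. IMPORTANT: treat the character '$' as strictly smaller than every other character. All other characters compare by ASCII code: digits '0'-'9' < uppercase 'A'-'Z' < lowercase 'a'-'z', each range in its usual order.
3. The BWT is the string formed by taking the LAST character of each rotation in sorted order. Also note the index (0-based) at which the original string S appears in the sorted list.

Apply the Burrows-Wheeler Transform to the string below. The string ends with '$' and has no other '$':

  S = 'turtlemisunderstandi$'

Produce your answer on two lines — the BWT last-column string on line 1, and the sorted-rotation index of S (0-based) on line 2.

All 21 rotations (rotation i = S[i:]+S[:i]):
  rot[0] = turtlemisunderstandi$
  rot[1] = urtlemisunderstandi$t
  rot[2] = rtlemisunderstandi$tu
  rot[3] = tlemisunderstandi$tur
  rot[4] = lemisunderstandi$turt
  rot[5] = emisunderstandi$turtl
  rot[6] = misunderstandi$turtle
  rot[7] = isunderstandi$turtlem
  rot[8] = sunderstandi$turtlemi
  rot[9] = understandi$turtlemis
  rot[10] = nderstandi$turtlemisu
  rot[11] = derstandi$turtlemisun
  rot[12] = erstandi$turtlemisund
  rot[13] = rstandi$turtlemisunde
  rot[14] = standi$turtlemisunder
  rot[15] = tandi$turtlemisunders
  rot[16] = andi$turtlemisunderst
  rot[17] = ndi$turtlemisundersta
  rot[18] = di$turtlemisunderstan
  rot[19] = i$turtlemisunderstand
  rot[20] = $turtlemisunderstandi
Sorted (with $ < everything):
  sorted[0] = $turtlemisunderstandi  (last char: 'i')
  sorted[1] = andi$turtlemisunderst  (last char: 't')
  sorted[2] = derstandi$turtlemisun  (last char: 'n')
  sorted[3] = di$turtlemisunderstan  (last char: 'n')
  sorted[4] = emisunderstandi$turtl  (last char: 'l')
  sorted[5] = erstandi$turtlemisund  (last char: 'd')
  sorted[6] = i$turtlemisunderstand  (last char: 'd')
  sorted[7] = isunderstandi$turtlem  (last char: 'm')
  sorted[8] = lemisunderstandi$turt  (last char: 't')
  sorted[9] = misunderstandi$turtle  (last char: 'e')
  sorted[10] = nderstandi$turtlemisu  (last char: 'u')
  sorted[11] = ndi$turtlemisundersta  (last char: 'a')
  sorted[12] = rstandi$turtlemisunde  (last char: 'e')
  sorted[13] = rtlemisunderstandi$tu  (last char: 'u')
  sorted[14] = standi$turtlemisunder  (last char: 'r')
  sorted[15] = sunderstandi$turtlemi  (last char: 'i')
  sorted[16] = tandi$turtlemisunders  (last char: 's')
  sorted[17] = tlemisunderstandi$tur  (last char: 'r')
  sorted[18] = turtlemisunderstandi$  (last char: '$')
  sorted[19] = understandi$turtlemis  (last char: 's')
  sorted[20] = urtlemisunderstandi$t  (last char: 't')
Last column: itnnlddmteuaeurisr$st
Original string S is at sorted index 18

Answer: itnnlddmteuaeurisr$st
18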